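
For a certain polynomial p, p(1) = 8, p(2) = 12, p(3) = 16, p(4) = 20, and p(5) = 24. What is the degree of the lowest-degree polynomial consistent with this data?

1

Forward differences of the values at t = 1, 2, 3, 4, 5:
  p  : 8  12  16  20  24
  Δ  : 4  4  4  4
  Δ^2: 0  0  0
  Δ^3: 0  0
  Δ^4: 0
The first differences are constant (4) and nonzero, while all higher differences vanish, so the minimal degree is 1.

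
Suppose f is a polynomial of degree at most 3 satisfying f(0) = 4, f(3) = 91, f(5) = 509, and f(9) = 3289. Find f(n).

f(n) = 5n^3 - 4n^2 - 4n + 4

Write f(n) = an^3 + bn^2 + cn + d. Substituting each data point gives a linear system:
  d = 4
  27a + 9b + 3c + d = 91
  125a + 25b + 5c + d = 509
  729a + 81b + 9c + d = 3289
Solving the system yields a = 5, b = -4, c = -4, d = 4.
So f(n) = 5n^3 - 4n^2 - 4n + 4.
Check: f(9) = 3289. ✓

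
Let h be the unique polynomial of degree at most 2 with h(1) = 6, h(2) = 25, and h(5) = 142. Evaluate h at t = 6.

Write h(t) = at^2 + bt + c. Substituting each data point gives a linear system:
  a + b + c = 6
  4a + 2b + c = 25
  25a + 5b + c = 142
Solving the system yields a = 5, b = 4, c = -3.
So h(t) = 5t² + 4t - 3.
Then h(6) = 201.

201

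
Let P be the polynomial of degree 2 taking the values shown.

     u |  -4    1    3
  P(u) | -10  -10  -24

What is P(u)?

Write P(u) = au^2 + bu + c. Substituting each data point gives a linear system:
  16a - 4b + c = -10
  a + b + c = -10
  9a + 3b + c = -24
Solving the system yields a = -1, b = -3, c = -6.
So P(u) = -u^2 - 3u - 6.
Check: P(1) = -10. ✓

P(u) = -u^2 - 3u - 6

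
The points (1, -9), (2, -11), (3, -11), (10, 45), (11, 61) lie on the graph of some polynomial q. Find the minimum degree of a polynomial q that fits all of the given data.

2

Divided differences on the nodes 1, 2, 3, 10, 11:
  order 0: -9  -11  -11  45  61
  order 1: -2  0  8  16
  order 2: 1  1  1
  order 3: 0  0
  order 4: 0
The order-2 divided differences are all 1 (nonzero) and every higher order vanishes, so the data lies on a polynomial of degree exactly 2.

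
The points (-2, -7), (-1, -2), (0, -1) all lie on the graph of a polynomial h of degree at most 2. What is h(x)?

Write h(x) = ax^2 + bx + c. Substituting each data point gives a linear system:
  4a - 2b + c = -7
  a - b + c = -2
  c = -1
Solving the system yields a = -2, b = -1, c = -1.
So h(x) = -2x² - x - 1.
Check: h(-2) = -7. ✓

h(x) = -2x^2 - x - 1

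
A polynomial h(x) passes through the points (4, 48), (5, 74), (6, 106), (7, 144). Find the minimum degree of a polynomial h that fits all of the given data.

Forward differences of the values at x = 4, 5, 6, 7:
  h  : 48  74  106  144
  Δ  : 26  32  38
  Δ^2: 6  6
  Δ^3: 0
The second differences are constant (6) and nonzero, while all higher differences vanish, so the minimal degree is 2.

2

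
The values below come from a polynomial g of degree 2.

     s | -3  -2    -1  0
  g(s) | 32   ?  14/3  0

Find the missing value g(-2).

46/3

On equispaced nodes a degree-2 polynomial has vanishing third forward difference, so
  - g(-3) + 3·g(-2) - 3·g(-1) + g(0) = 0.
Substituting the known values and solving for g(-2):
  3·g(-2) = 46
  g(-2) = 46/3.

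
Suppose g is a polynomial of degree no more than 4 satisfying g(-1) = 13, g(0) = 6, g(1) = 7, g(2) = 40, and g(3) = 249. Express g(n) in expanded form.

Write g(n) = an^4 + bn^3 + cn^2 + dn + e. Substituting each data point gives a linear system:
  a - b + c - d + e = 13
  e = 6
  a + b + c + d + e = 7
  16a + 8b + 4c + 2d + e = 40
  81a + 27b + 9c + 3d + e = 249
Solving the system yields a = 5, b = -6, c = -1, d = 3, e = 6.
So g(n) = 5n^4 - 6n^3 - n^2 + 3n + 6.
Check: g(3) = 249. ✓

g(n) = 5n^4 - 6n^3 - n^2 + 3n + 6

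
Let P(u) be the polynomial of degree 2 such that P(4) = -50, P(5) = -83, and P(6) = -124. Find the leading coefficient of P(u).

Write P(u) = au^2 + bu + c. Substituting each data point gives a linear system:
  16a + 4b + c = -50
  25a + 5b + c = -83
  36a + 6b + c = -124
Solving the system yields a = -4, b = 3, c = 2.
So P(u) = -4u² + 3u + 2.
The leading coefficient is -4.

-4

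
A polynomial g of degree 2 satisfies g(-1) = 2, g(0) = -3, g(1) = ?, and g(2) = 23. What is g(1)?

4

The 3 known points determine the degree-2 polynomial uniquely.
Write g(x) = ax^2 + bx + c. Substituting each data point gives a linear system:
  a - b + c = 2
  c = -3
  4a + 2b + c = 23
Solving the system yields a = 6, b = 1, c = -3.
So g(x) = 6x² + x - 3.
Then g(1) = 4.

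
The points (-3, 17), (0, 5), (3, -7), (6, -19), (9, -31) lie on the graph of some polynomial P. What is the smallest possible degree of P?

1

Forward differences of the values at u = -3, 0, 3, 6, 9:
  P  : 17  5  -7  -19  -31
  Δ  : -12  -12  -12  -12
  Δ^2: 0  0  0
  Δ^3: 0  0
  Δ^4: 0
The first differences are constant (-12) and nonzero, while all higher differences vanish, so the minimal degree is 1.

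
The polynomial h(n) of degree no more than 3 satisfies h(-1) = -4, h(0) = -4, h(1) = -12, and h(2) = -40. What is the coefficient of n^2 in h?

Write h(n) = an^3 + bn^2 + cn + d. Substituting each data point gives a linear system:
  -a + b - c + d = -4
  d = -4
  a + b + c + d = -12
  8a + 4b + 2c + d = -40
Solving the system yields a = -2, b = -4, c = -2, d = -4.
So h(n) = -2n³ - 4n² - 2n - 4.
The coefficient of n^2 is -4.

-4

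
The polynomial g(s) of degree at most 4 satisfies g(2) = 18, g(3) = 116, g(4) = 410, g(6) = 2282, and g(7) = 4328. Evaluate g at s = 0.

Using the Lagrange interpolation formula with nodes 2, 3, 4, 6, 7:
  L_0(s) = (s - 3)(s - 4)(s - 6)(s - 7) / 40
  L_1(s) = (s - 2)(s - 4)(s - 6)(s - 7) / -12
  L_2(s) = (s - 2)(s - 3)(s - 6)(s - 7) / 12
  L_3(s) = (s - 2)(s - 3)(s - 4)(s - 7) / -24
  L_4(s) = (s - 2)(s - 3)(s - 4)(s - 6) / 60
Then g(s) = 18·L_0(s) + 116·L_1(s) + 410·L_2(s) + 2282·L_3(s) + 4328·L_4(s).
Expanding and collecting terms gives g(s) = 2s^4 - s^3 - 3s^2 + 2s + 2.
Evaluating at s = 0: g(0) = 2.

2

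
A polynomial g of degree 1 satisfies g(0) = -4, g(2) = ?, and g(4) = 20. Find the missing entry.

8

On equispaced nodes a degree-1 polynomial has vanishing second forward difference, so
  g(0) - 2·g(2) + g(4) = 0.
Substituting the known values and solving for g(2):
  -2·g(2) = -16
  g(2) = 8.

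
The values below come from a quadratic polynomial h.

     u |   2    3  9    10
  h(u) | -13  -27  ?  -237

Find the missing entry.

The 3 known points determine the degree-2 polynomial uniquely.
Write h(u) = au^2 + bu + c. Substituting each data point gives a linear system:
  4a + 2b + c = -13
  9a + 3b + c = -27
  100a + 10b + c = -237
Solving the system yields a = -2, b = -4, c = 3.
So h(u) = -2u² - 4u + 3.
Then h(9) = -195.

-195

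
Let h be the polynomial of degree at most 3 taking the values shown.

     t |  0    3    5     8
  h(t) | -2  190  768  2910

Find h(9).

4084

Using the Lagrange interpolation formula with nodes 0, 3, 5, 8:
  L_0(t) = (t - 3)(t - 5)(t - 8) / -120
  L_1(t) = t(t - 5)(t - 8) / 30
  L_2(t) = t(t - 3)(t - 8) / -30
  L_3(t) = t(t - 3)(t - 5) / 120
Then h(t) = -2·L_0(t) + 190·L_1(t) + 768·L_2(t) + 2910·L_3(t).
Expanding and collecting terms gives h(t) = 5t^3 + 5t^2 + 4t - 2.
Evaluating at t = 9: h(9) = 4084.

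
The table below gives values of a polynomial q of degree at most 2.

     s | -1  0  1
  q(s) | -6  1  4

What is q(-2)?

-17

Using the Lagrange interpolation formula with nodes -1, 0, 1:
  L_0(s) = s(s - 1) / 2
  L_1(s) = (s + 1)(s - 1) / -1
  L_2(s) = (s + 1)s / 2
Then q(s) = -6·L_0(s) + 1·L_1(s) + 4·L_2(s).
Expanding and collecting terms gives q(s) = -2s^2 + 5s + 1.
Evaluating at s = -2: q(-2) = -17.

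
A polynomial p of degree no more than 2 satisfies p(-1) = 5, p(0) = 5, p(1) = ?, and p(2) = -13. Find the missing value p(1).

-1

The 3 known points determine the degree-2 polynomial uniquely.
Write p(u) = au^2 + bu + c. Substituting each data point gives a linear system:
  a - b + c = 5
  c = 5
  4a + 2b + c = -13
Solving the system yields a = -3, b = -3, c = 5.
So p(u) = -3u^2 - 3u + 5.
Then p(1) = -1.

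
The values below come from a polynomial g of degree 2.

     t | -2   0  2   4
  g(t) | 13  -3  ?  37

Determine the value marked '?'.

5

The 3 known points determine the degree-2 polynomial uniquely.
Write g(t) = at^2 + bt + c. Substituting each data point gives a linear system:
  4a - 2b + c = 13
  c = -3
  16a + 4b + c = 37
Solving the system yields a = 3, b = -2, c = -3.
So g(t) = 3t² - 2t - 3.
Then g(2) = 5.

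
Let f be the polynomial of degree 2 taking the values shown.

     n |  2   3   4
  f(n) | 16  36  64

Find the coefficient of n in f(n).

0

Write f(n) = an^2 + bn + c. Substituting each data point gives a linear system:
  4a + 2b + c = 16
  9a + 3b + c = 36
  16a + 4b + c = 64
Solving the system yields a = 4, b = 0, c = 0.
So f(n) = 4n^2.
The coefficient of n is 0.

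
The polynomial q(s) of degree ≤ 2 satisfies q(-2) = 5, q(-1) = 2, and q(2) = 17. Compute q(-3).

12

Using the Lagrange interpolation formula with nodes -2, -1, 2:
  L_0(s) = (s + 1)(s - 2) / 4
  L_1(s) = (s + 2)(s - 2) / -3
  L_2(s) = (s + 2)(s + 1) / 12
Then q(s) = 5·L_0(s) + 2·L_1(s) + 17·L_2(s).
Expanding and collecting terms gives q(s) = 2s^2 + 3s + 3.
Evaluating at s = -3: q(-3) = 12.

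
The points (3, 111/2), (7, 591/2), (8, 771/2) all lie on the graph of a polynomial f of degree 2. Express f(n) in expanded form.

Write f(n) = an^2 + bn + c. Substituting each data point gives a linear system:
  9a + 3b + c = 111/2
  49a + 7b + c = 591/2
  64a + 8b + c = 771/2
Solving the system yields a = 6, b = 0, c = 3/2.
So f(n) = 6n² + 3/2.
Check: f(8) = 771/2. ✓

f(n) = 6n^2 + 3/2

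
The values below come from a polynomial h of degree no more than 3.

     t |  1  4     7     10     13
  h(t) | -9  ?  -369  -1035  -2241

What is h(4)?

On equispaced nodes a degree-3 polynomial has vanishing fourth forward difference, so
  h(1) - 4·h(4) + 6·h(7) - 4·h(10) + h(13) = 0.
Substituting the known values and solving for h(4):
  -4·h(4) = 324
  h(4) = -81.

-81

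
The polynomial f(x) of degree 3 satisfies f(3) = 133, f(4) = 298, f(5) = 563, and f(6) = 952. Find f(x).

Write f(x) = ax^3 + bx^2 + cx + d. Substituting each data point gives a linear system:
  27a + 9b + 3c + d = 133
  64a + 16b + 4c + d = 298
  125a + 25b + 5c + d = 563
  216a + 36b + 6c + d = 952
Solving the system yields a = 4, b = 2, c = 3, d = -2.
So f(x) = 4x^3 + 2x^2 + 3x - 2.
Check: f(6) = 952. ✓

f(x) = 4x^3 + 2x^2 + 3x - 2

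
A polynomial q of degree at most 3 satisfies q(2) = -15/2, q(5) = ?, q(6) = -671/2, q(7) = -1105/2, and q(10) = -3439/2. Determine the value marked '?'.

-369/2

The 4 known points determine the degree-3 polynomial uniquely.
Write q(n) = an^3 + bn^2 + cn + d. Substituting each data point gives a linear system:
  8a + 4b + 2c + d = -15/2
  216a + 36b + 6c + d = -671/2
  343a + 49b + 7c + d = -1105/2
  1000a + 100b + 10c + d = -3439/2
Solving the system yields a = -2, b = 3, c = -2, d = 1/2.
So q(n) = -2n^3 + 3n^2 - 2n + 1/2.
Then q(5) = -369/2.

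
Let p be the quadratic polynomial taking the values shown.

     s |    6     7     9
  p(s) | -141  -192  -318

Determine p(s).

Using the Lagrange interpolation formula with nodes 6, 7, 9:
  L_0(s) = (s - 7)(s - 9) / 3
  L_1(s) = (s - 6)(s - 9) / -2
  L_2(s) = (s - 6)(s - 7) / 6
Then p(s) = -141·L_0(s) - 192·L_1(s) - 318·L_2(s).
Expanding and collecting terms gives p(s) = -4s^2 + s - 3.
Check: p(9) = -318. ✓

p(s) = -4s^2 + s - 3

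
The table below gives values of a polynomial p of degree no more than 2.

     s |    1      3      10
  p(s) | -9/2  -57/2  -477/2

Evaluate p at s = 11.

Using the Lagrange interpolation formula with nodes 1, 3, 10:
  L_0(s) = (s - 3)(s - 10) / 18
  L_1(s) = (s - 1)(s - 10) / -14
  L_2(s) = (s - 1)(s - 3) / 63
Then p(s) = -9/2·L_0(s) - 57/2·L_1(s) - 477/2·L_2(s).
Expanding and collecting terms gives p(s) = -2s² - 4s + 3/2.
Evaluating at s = 11: p(11) = -569/2.

-569/2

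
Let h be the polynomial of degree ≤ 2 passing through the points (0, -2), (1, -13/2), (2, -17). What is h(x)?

h(x) = -3x^2 - (3/2)x - 2

Using the Lagrange interpolation formula with nodes 0, 1, 2:
  L_0(x) = (x - 1)(x - 2) / 2
  L_1(x) = x(x - 2) / -1
  L_2(x) = x(x - 1) / 2
Then h(x) = -2·L_0(x) - 13/2·L_1(x) - 17·L_2(x).
Expanding and collecting terms gives h(x) = -3x² - (3/2)x - 2.
Check: h(1) = -13/2. ✓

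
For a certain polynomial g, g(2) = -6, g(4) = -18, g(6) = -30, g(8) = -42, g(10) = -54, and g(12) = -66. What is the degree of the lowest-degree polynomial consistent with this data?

1

Forward differences of the values at t = 2, 4, 6, 8, 10, 12:
  g  : -6  -18  -30  -42  -54  -66
  Δ  : -12  -12  -12  -12  -12
  Δ^2: 0  0  0  0
  Δ^3: 0  0  0
  Δ^4: 0  0
  Δ^5: 0
The first differences are constant (-12) and nonzero, while all higher differences vanish, so the minimal degree is 1.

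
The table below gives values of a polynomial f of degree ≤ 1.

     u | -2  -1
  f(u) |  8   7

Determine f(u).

f(u) = -u + 6

Write f(u) = au + b. Substituting each data point gives a linear system:
  -2a + b = 8
  -a + b = 7
Solving the system yields a = -1, b = 6.
So f(u) = -u + 6.
Check: f(-1) = 7. ✓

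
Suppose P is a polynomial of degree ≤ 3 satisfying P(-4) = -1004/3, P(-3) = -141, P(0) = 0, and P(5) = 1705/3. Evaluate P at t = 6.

Using the Lagrange interpolation formula with nodes -4, -3, 0, 5:
  L_0(t) = (t + 3)t(t - 5) / -36
  L_1(t) = (t + 4)t(t - 5) / 24
  L_2(t) = (t + 4)(t + 3)(t - 5) / -60
  L_3(t) = (t + 4)(t + 3)t / 360
Then P(t) = -1004/3·L_0(t) - 141·L_1(t) + 0·L_2(t) + 1705/3·L_3(t).
Expanding and collecting terms gives P(t) = 5t^3 - (5/3)t^2 - 3t.
Evaluating at t = 6: P(6) = 1002.

1002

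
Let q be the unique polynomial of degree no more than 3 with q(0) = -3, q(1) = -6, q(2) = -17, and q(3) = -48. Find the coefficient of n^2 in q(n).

Write q(n) = an^3 + bn^2 + cn + d. Substituting each data point gives a linear system:
  d = -3
  a + b + c + d = -6
  8a + 4b + 2c + d = -17
  27a + 9b + 3c + d = -48
Solving the system yields a = -2, b = 2, c = -3, d = -3.
So q(n) = -2n^3 + 2n^2 - 3n - 3.
The coefficient of n^2 is 2.

2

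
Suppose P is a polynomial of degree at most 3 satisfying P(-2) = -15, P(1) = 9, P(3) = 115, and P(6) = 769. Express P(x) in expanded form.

P(x) = 3x^3 + 3x^2 + 2x + 1

Write P(x) = ax^3 + bx^2 + cx + d. Substituting each data point gives a linear system:
  -8a + 4b - 2c + d = -15
  a + b + c + d = 9
  27a + 9b + 3c + d = 115
  216a + 36b + 6c + d = 769
Solving the system yields a = 3, b = 3, c = 2, d = 1.
So P(x) = 3x^3 + 3x^2 + 2x + 1.
Check: P(6) = 769. ✓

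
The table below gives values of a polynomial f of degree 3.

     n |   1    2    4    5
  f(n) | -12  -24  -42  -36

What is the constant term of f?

-6

Write f(n) = an^3 + bn^2 + cn + d. Substituting each data point gives a linear system:
  a + b + c + d = -12
  8a + 4b + 2c + d = -24
  64a + 16b + 4c + d = -42
  125a + 25b + 5c + d = -36
Solving the system yields a = 1, b = -6, c = -1, d = -6.
So f(n) = n^3 - 6n^2 - n - 6.
The constant term is -6.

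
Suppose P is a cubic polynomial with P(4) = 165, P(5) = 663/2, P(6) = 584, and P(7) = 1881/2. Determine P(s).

P(s) = 3s^3 - 2s^2 + (3/2)s - 1

Write P(s) = as^3 + bs^2 + cs + d. Substituting each data point gives a linear system:
  64a + 16b + 4c + d = 165
  125a + 25b + 5c + d = 663/2
  216a + 36b + 6c + d = 584
  343a + 49b + 7c + d = 1881/2
Solving the system yields a = 3, b = -2, c = 3/2, d = -1.
So P(s) = 3s³ - 2s² + (3/2)s - 1.
Check: P(6) = 584. ✓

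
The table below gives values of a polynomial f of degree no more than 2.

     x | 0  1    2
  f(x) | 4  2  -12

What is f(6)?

-188

Forward differences of the values at x = 0, 1, 2:
  f  : 4  2  -12
  Δ  : -2  -14
  Δ^2: -12
The second differences are constant, confirming degree 2.
Interpolating (Newton forward form) and evaluating at x = 6 gives f(6) = -188.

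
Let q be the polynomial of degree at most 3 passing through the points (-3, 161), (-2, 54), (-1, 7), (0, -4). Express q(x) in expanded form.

Using the Lagrange interpolation formula with nodes -3, -2, -1, 0:
  L_0(x) = (x + 2)(x + 1)x / -6
  L_1(x) = (x + 3)(x + 1)x / 2
  L_2(x) = (x + 3)(x + 2)x / -2
  L_3(x) = (x + 3)(x + 2)(x + 1) / 6
Then q(x) = 161·L_0(x) + 54·L_1(x) + 7·L_2(x) - 4·L_3(x).
Expanding and collecting terms gives q(x) = -4x^3 + 6x^2 - x - 4.
Check: q(-1) = 7. ✓

q(x) = -4x^3 + 6x^2 - x - 4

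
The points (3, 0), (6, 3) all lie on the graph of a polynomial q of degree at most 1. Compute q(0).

Using the Lagrange interpolation formula with nodes 3, 6:
  L_0(n) = (n - 6) / -3
  L_1(n) = (n - 3) / 3
Then q(n) = 0·L_0(n) + 3·L_1(n).
Expanding and collecting terms gives q(n) = n - 3.
Evaluating at n = 0: q(0) = -3.

-3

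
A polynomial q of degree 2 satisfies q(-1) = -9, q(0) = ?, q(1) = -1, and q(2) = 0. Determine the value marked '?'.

The 3 known points determine the degree-2 polynomial uniquely.
Write q(t) = at^2 + bt + c. Substituting each data point gives a linear system:
  a - b + c = -9
  a + b + c = -1
  4a + 2b + c = 0
Solving the system yields a = -1, b = 4, c = -4.
So q(t) = -t^2 + 4t - 4.
Then q(0) = -4.

-4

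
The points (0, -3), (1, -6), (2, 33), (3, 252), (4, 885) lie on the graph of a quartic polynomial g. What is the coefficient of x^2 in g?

-4

Write g(x) = ax^4 + bx^3 + cx^2 + dx + e. Substituting each data point gives a linear system:
  e = -3
  a + b + c + d + e = -6
  16a + 8b + 4c + 2d + e = 33
  81a + 27b + 9c + 3d + e = 252
  256a + 64b + 16c + 4d + e = 885
Solving the system yields a = 4, b = -1, c = -4, d = -2, e = -3.
So g(x) = 4x^4 - x^3 - 4x^2 - 2x - 3.
The coefficient of x^2 is -4.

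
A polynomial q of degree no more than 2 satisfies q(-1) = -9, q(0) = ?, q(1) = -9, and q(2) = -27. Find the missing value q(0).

-3

The 3 known points determine the degree-2 polynomial uniquely.
Write q(n) = an^2 + bn + c. Substituting each data point gives a linear system:
  a - b + c = -9
  a + b + c = -9
  4a + 2b + c = -27
Solving the system yields a = -6, b = 0, c = -3.
So q(n) = -6n^2 - 3.
Then q(0) = -3.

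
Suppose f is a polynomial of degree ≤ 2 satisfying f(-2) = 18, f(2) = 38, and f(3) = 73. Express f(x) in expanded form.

f(x) = 6x^2 + 5x + 4

Write f(x) = ax^2 + bx + c. Substituting each data point gives a linear system:
  4a - 2b + c = 18
  4a + 2b + c = 38
  9a + 3b + c = 73
Solving the system yields a = 6, b = 5, c = 4.
So f(x) = 6x^2 + 5x + 4.
Check: f(2) = 38. ✓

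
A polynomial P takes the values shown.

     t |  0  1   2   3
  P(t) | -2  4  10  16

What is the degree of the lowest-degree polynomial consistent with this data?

Forward differences of the values at t = 0, 1, 2, 3:
  P  : -2  4  10  16
  Δ  : 6  6  6
  Δ^2: 0  0
  Δ^3: 0
The first differences are constant (6) and nonzero, while all higher differences vanish, so the minimal degree is 1.

1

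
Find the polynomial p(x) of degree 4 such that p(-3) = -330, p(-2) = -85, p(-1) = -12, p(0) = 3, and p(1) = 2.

Write p(x) = ax^4 + bx^3 + cx^2 + dx + e. Substituting each data point gives a linear system:
  81a - 27b + 9c - 3d + e = -330
  16a - 8b + 4c - 2d + e = -85
  a - b + c - d + e = -12
  e = 3
  a + b + c + d + e = 2
Solving the system yields a = -3, b = 1, c = -5, d = 6, e = 3.
So p(x) = -3x⁴ + x³ - 5x² + 6x + 3.
Check: p(-1) = -12. ✓

p(x) = -3x^4 + x^3 - 5x^2 + 6x + 3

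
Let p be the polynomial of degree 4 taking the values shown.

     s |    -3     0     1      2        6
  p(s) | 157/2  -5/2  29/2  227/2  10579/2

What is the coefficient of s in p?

6

Write p(s) = as^4 + bs^3 + cs^2 + ds + e. Substituting each data point gives a linear system:
  81a - 27b + 9c - 3d + e = 157/2
  e = -5/2
  a + b + c + d + e = 29/2
  16a + 8b + 4c + 2d + e = 227/2
  1296a + 216b + 36c + 6d + e = 10579/2
Solving the system yields a = 3, b = 6, c = 2, d = 6, e = -5/2.
So p(s) = 3s^4 + 6s^3 + 2s^2 + 6s - 5/2.
The coefficient of s is 6.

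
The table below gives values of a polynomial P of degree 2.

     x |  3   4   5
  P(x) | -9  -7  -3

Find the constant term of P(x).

Write P(x) = ax^2 + bx + c. Substituting each data point gives a linear system:
  9a + 3b + c = -9
  16a + 4b + c = -7
  25a + 5b + c = -3
Solving the system yields a = 1, b = -5, c = -3.
So P(x) = x^2 - 5x - 3.
The constant term is -3.

-3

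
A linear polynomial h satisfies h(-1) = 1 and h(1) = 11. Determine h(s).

Write h(s) = as + b. Substituting each data point gives a linear system:
  -a + b = 1
  a + b = 11
Solving the system yields a = 5, b = 6.
So h(s) = 5s + 6.
Check: h(-1) = 1. ✓

h(s) = 5s + 6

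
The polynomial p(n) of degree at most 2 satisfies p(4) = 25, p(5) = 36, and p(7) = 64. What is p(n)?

Write p(n) = an^2 + bn + c. Substituting each data point gives a linear system:
  16a + 4b + c = 25
  25a + 5b + c = 36
  49a + 7b + c = 64
Solving the system yields a = 1, b = 2, c = 1.
So p(n) = n² + 2n + 1.
Check: p(5) = 36. ✓

p(n) = n^2 + 2n + 1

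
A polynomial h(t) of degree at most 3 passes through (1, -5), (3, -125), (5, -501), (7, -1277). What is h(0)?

Write h(t) = at^3 + bt^2 + ct + d. Substituting each data point gives a linear system:
  a + b + c + d = -5
  27a + 9b + 3c + d = -125
  125a + 25b + 5c + d = -501
  343a + 49b + 7c + d = -1277
Solving the system yields a = -3, b = -5, c = -1, d = 4.
So h(t) = -3t³ - 5t² - t + 4.
Then h(0) = 4.

4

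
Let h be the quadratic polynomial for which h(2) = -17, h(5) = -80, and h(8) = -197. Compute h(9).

Using the Lagrange interpolation formula with nodes 2, 5, 8:
  L_0(s) = (s - 5)(s - 8) / 18
  L_1(s) = (s - 2)(s - 8) / -9
  L_2(s) = (s - 2)(s - 5) / 18
Then h(s) = -17·L_0(s) - 80·L_1(s) - 197·L_2(s).
Expanding and collecting terms gives h(s) = -3s^2 - 5.
Evaluating at s = 9: h(9) = -248.

-248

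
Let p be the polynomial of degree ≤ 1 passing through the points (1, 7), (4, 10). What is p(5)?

Write p(x) = ax + b. Substituting each data point gives a linear system:
  a + b = 7
  4a + b = 10
Solving the system yields a = 1, b = 6.
So p(x) = x + 6.
Then p(5) = 11.

11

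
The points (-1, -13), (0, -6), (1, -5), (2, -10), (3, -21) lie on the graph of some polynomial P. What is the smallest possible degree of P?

Forward differences of the values at x = -1, 0, 1, 2, 3:
  P  : -13  -6  -5  -10  -21
  Δ  : 7  1  -5  -11
  Δ^2: -6  -6  -6
  Δ^3: 0  0
  Δ^4: 0
The second differences are constant (-6) and nonzero, while all higher differences vanish, so the minimal degree is 2.

2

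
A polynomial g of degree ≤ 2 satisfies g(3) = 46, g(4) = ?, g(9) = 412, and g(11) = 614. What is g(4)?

The 3 known points determine the degree-2 polynomial uniquely.
Write g(x) = ax^2 + bx + c. Substituting each data point gives a linear system:
  9a + 3b + c = 46
  81a + 9b + c = 412
  121a + 11b + c = 614
Solving the system yields a = 5, b = 1, c = -2.
So g(x) = 5x² + x - 2.
Then g(4) = 82.

82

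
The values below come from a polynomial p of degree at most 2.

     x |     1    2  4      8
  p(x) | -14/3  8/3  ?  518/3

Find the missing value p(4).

The 3 known points determine the degree-2 polynomial uniquely.
Write p(x) = ax^2 + bx + c. Substituting each data point gives a linear system:
  a + b + c = -14/3
  4a + 2b + c = 8/3
  64a + 8b + c = 518/3
Solving the system yields a = 3, b = -5/3, c = -6.
So p(x) = 3x² - (5/3)x - 6.
Then p(4) = 106/3.

106/3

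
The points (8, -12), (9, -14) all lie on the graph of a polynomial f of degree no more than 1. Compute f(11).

Using the Lagrange interpolation formula with nodes 8, 9:
  L_0(t) = (t - 9) / -1
  L_1(t) = (t - 8) / 1
Then f(t) = -12·L_0(t) - 14·L_1(t).
Expanding and collecting terms gives f(t) = -2t + 4.
Evaluating at t = 11: f(11) = -18.

-18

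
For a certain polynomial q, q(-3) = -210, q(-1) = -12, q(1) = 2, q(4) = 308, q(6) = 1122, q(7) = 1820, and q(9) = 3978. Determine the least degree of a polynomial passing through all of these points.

3

Divided differences on the nodes -3, -1, 1, 4, 6, 7, 9:
  order 0: -210  -12  2  308  1122  1820  3978
  order 1: 99  7  102  407  698  1079
  order 2: -23  19  61  97  127
  order 3: 6  6  6  6
  order 4: 0  0  0
  order 5: 0  0
  order 6: 0
The order-3 divided differences are all 6 (nonzero) and every higher order vanishes, so the data lies on a polynomial of degree exactly 3.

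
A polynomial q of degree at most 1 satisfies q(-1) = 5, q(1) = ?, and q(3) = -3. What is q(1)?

1

The 2 known points determine the degree-1 polynomial uniquely.
Write q(u) = au + b. Substituting each data point gives a linear system:
  -a + b = 5
  3a + b = -3
Solving the system yields a = -2, b = 3.
So q(u) = -2u + 3.
Then q(1) = 1.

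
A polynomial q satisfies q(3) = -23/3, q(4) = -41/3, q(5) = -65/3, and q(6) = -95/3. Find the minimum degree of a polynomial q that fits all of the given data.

2

Forward differences of the values at u = 3, 4, 5, 6:
  q  : -23/3  -41/3  -65/3  -95/3
  Δ  : -6  -8  -10
  Δ^2: -2  -2
  Δ^3: 0
The second differences are constant (-2) and nonzero, while all higher differences vanish, so the minimal degree is 2.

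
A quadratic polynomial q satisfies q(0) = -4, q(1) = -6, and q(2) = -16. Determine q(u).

Write q(u) = au^2 + bu + c. Substituting each data point gives a linear system:
  c = -4
  a + b + c = -6
  4a + 2b + c = -16
Solving the system yields a = -4, b = 2, c = -4.
So q(u) = -4u^2 + 2u - 4.
Check: q(0) = -4. ✓

q(u) = -4u^2 + 2u - 4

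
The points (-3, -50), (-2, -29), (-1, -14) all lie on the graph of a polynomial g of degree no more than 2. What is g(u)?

Using the Lagrange interpolation formula with nodes -3, -2, -1:
  L_0(u) = (u + 2)(u + 1) / 2
  L_1(u) = (u + 3)(u + 1) / -1
  L_2(u) = (u + 3)(u + 2) / 2
Then g(u) = -50·L_0(u) - 29·L_1(u) - 14·L_2(u).
Expanding and collecting terms gives g(u) = -3u^2 + 6u - 5.
Check: g(-2) = -29. ✓

g(u) = -3u^2 + 6u - 5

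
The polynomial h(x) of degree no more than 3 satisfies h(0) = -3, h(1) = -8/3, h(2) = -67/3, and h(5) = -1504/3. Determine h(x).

Write h(x) = ax^3 + bx^2 + cx + d. Substituting each data point gives a linear system:
  d = -3
  a + b + c + d = -8/3
  8a + 4b + 2c + d = -67/3
  125a + 25b + 5c + d = -1504/3
Solving the system yields a = -5, b = 5, c = 1/3, d = -3.
So h(x) = -5x^3 + 5x^2 + (1/3)x - 3.
Check: h(5) = -1504/3. ✓

h(x) = -5x^3 + 5x^2 + (1/3)x - 3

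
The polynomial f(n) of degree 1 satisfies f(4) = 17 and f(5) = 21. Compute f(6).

Using the Lagrange interpolation formula with nodes 4, 5:
  L_0(n) = (n - 5) / -1
  L_1(n) = (n - 4) / 1
Then f(n) = 17·L_0(n) + 21·L_1(n).
Expanding and collecting terms gives f(n) = 4n + 1.
Evaluating at n = 6: f(6) = 25.

25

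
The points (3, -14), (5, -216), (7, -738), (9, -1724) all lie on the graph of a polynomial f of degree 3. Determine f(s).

f(s) = -3s^3 + 5s^2 + 6s + 4

Using the Lagrange interpolation formula with nodes 3, 5, 7, 9:
  L_0(s) = (s - 5)(s - 7)(s - 9) / -48
  L_1(s) = (s - 3)(s - 7)(s - 9) / 16
  L_2(s) = (s - 3)(s - 5)(s - 9) / -16
  L_3(s) = (s - 3)(s - 5)(s - 7) / 48
Then f(s) = -14·L_0(s) - 216·L_1(s) - 738·L_2(s) - 1724·L_3(s).
Expanding and collecting terms gives f(s) = -3s^3 + 5s^2 + 6s + 4.
Check: f(7) = -738. ✓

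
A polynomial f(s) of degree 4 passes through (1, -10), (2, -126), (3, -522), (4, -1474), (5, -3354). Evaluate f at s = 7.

-11866

Write f(s) = as^4 + bs^3 + cs^2 + ds + e. Substituting each data point gives a linear system:
  a + b + c + d + e = -10
  16a + 8b + 4c + 2d + e = -126
  81a + 27b + 9c + 3d + e = -522
  256a + 64b + 16c + 4d + e = -1474
  625a + 125b + 25c + 5d + e = -3354
Solving the system yields a = -4, b = -6, c = -4, d = -2, e = 6.
So f(s) = -4s^4 - 6s^3 - 4s^2 - 2s + 6.
Then f(7) = -11866.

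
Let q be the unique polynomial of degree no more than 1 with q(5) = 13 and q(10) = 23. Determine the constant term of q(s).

3

Write q(s) = as + b. Substituting each data point gives a linear system:
  5a + b = 13
  10a + b = 23
Solving the system yields a = 2, b = 3.
So q(s) = 2s + 3.
The constant term is 3.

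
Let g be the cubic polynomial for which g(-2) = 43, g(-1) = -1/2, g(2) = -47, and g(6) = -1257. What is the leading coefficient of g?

-6

Write g(n) = an^3 + bn^2 + cn + d. Substituting each data point gives a linear system:
  -8a + 4b - 2c + d = 43
  -a + b - c + d = -1/2
  8a + 4b + 2c + d = -47
  216a + 36b + 6c + d = -1257
Solving the system yields a = -6, b = 1, c = 3/2, d = -6.
So g(n) = -6n^3 + n^2 + (3/2)n - 6.
The leading coefficient is -6.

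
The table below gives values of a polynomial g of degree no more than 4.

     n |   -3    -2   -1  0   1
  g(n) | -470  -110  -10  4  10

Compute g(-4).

-1360

Forward differences of the values at n = -3, -2, -1, 0, 1:
  g  : -470  -110  -10  4  10
  Δ  : 360  100  14  6
  Δ^2: -260  -86  -8
  Δ^3: 174  78
  Δ^4: -96
The fourth differences are constant, confirming degree 4.
Interpolating (Newton forward form) and evaluating at n = -4 gives g(-4) = -1360.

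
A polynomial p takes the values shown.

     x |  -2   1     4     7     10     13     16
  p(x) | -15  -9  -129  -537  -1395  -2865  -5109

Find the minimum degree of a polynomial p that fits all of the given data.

Forward differences of the values at x = -2, 1, 4, 7, 10, 13, 16:
  p  : -15  -9  -129  -537  -1395  -2865  -5109
  Δ  : 6  -120  -408  -858  -1470  -2244
  Δ^2: -126  -288  -450  -612  -774
  Δ^3: -162  -162  -162  -162
  Δ^4: 0  0  0
  Δ^5: 0  0
  Δ^6: 0
The third differences are constant (-162) and nonzero, while all higher differences vanish, so the minimal degree is 3.

3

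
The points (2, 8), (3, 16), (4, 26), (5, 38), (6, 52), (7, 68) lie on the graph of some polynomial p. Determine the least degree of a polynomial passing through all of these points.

2

Forward differences of the values at u = 2, 3, 4, 5, 6, 7:
  p  : 8  16  26  38  52  68
  Δ  : 8  10  12  14  16
  Δ^2: 2  2  2  2
  Δ^3: 0  0  0
  Δ^4: 0  0
  Δ^5: 0
The second differences are constant (2) and nonzero, while all higher differences vanish, so the minimal degree is 2.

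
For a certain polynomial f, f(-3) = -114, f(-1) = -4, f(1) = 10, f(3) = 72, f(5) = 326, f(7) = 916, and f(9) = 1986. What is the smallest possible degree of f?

3

Forward differences of the values at s = -3, -1, 1, 3, 5, 7, 9:
  f  : -114  -4  10  72  326  916  1986
  Δ  : 110  14  62  254  590  1070
  Δ^2: -96  48  192  336  480
  Δ^3: 144  144  144  144
  Δ^4: 0  0  0
  Δ^5: 0  0
  Δ^6: 0
The third differences are constant (144) and nonzero, while all higher differences vanish, so the minimal degree is 3.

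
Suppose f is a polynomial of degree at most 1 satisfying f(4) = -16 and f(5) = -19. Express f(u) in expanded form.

f(u) = -3u - 4

Using the Lagrange interpolation formula with nodes 4, 5:
  L_0(u) = (u - 5) / -1
  L_1(u) = (u - 4) / 1
Then f(u) = -16·L_0(u) - 19·L_1(u).
Expanding and collecting terms gives f(u) = -3u - 4.
Check: f(5) = -19. ✓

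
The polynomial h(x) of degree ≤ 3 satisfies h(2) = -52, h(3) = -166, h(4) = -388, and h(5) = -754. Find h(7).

-2062

Write h(x) = ax^3 + bx^2 + cx + d. Substituting each data point gives a linear system:
  8a + 4b + 2c + d = -52
  27a + 9b + 3c + d = -166
  64a + 16b + 4c + d = -388
  125a + 25b + 5c + d = -754
Solving the system yields a = -6, b = 0, c = 0, d = -4.
So h(x) = -6x^3 - 4.
Then h(7) = -2062.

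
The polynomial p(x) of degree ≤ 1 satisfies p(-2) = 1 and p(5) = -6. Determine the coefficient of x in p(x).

Write p(x) = ax + b. Substituting each data point gives a linear system:
  -2a + b = 1
  5a + b = -6
Solving the system yields a = -1, b = -1.
So p(x) = -x - 1.
The leading coefficient is -1.

-1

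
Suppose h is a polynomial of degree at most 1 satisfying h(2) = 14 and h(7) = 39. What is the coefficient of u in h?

Write h(u) = au + b. Substituting each data point gives a linear system:
  2a + b = 14
  7a + b = 39
Solving the system yields a = 5, b = 4.
So h(u) = 5u + 4.
The leading coefficient is 5.

5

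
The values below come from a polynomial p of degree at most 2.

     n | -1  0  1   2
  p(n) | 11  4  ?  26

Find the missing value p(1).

9

The 3 known points determine the degree-2 polynomial uniquely.
Write p(n) = an^2 + bn + c. Substituting each data point gives a linear system:
  a - b + c = 11
  c = 4
  4a + 2b + c = 26
Solving the system yields a = 6, b = -1, c = 4.
So p(n) = 6n^2 - n + 4.
Then p(1) = 9.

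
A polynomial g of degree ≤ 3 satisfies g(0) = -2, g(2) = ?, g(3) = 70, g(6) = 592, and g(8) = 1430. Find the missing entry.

The 4 known points determine the degree-3 polynomial uniquely.
Write g(s) = as^3 + bs^2 + cs + d. Substituting each data point gives a linear system:
  d = -2
  27a + 9b + 3c + d = 70
  216a + 36b + 6c + d = 592
  512a + 64b + 8c + d = 1430
Solving the system yields a = 3, b = -2, c = 3, d = -2.
So g(s) = 3s^3 - 2s^2 + 3s - 2.
Then g(2) = 20.

20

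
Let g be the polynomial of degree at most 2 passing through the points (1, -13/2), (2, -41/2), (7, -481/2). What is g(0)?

Write g(n) = an^2 + bn + c. Substituting each data point gives a linear system:
  a + b + c = -13/2
  4a + 2b + c = -41/2
  49a + 7b + c = -481/2
Solving the system yields a = -5, b = 1, c = -5/2.
So g(n) = -5n^2 + n - 5/2.
Then g(0) = -5/2.

-5/2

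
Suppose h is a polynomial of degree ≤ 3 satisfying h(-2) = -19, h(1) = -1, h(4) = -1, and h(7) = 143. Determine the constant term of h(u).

Write h(u) = au^3 + bu^2 + cu + d. Substituting each data point gives a linear system:
  -8a + 4b - 2c + d = -19
  a + b + c + d = -1
  64a + 16b + 4c + d = -1
  343a + 49b + 7c + d = 143
Solving the system yields a = 1, b = -4, c = -1, d = 3.
So h(u) = u^3 - 4u^2 - u + 3.
The constant term is 3.

3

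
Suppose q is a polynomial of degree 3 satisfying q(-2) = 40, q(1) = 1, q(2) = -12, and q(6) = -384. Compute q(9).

-1335

Write q(t) = at^3 + bt^2 + ct + d. Substituting each data point gives a linear system:
  -8a + 4b - 2c + d = 40
  a + b + c + d = 1
  8a + 4b + 2c + d = -12
  216a + 36b + 6c + d = -384
Solving the system yields a = -2, b = 2, c = -5, d = 6.
So q(t) = -2t^3 + 2t^2 - 5t + 6.
Then q(9) = -1335.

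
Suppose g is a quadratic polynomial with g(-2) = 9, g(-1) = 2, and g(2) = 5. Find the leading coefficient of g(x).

2

Write g(x) = ax^2 + bx + c. Substituting each data point gives a linear system:
  4a - 2b + c = 9
  a - b + c = 2
  4a + 2b + c = 5
Solving the system yields a = 2, b = -1, c = -1.
So g(x) = 2x^2 - x - 1.
The leading coefficient is 2.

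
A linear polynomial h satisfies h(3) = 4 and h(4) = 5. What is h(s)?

h(s) = s + 1

Using the Lagrange interpolation formula with nodes 3, 4:
  L_0(s) = (s - 4) / -1
  L_1(s) = (s - 3) / 1
Then h(s) = 4·L_0(s) + 5·L_1(s).
Expanding and collecting terms gives h(s) = s + 1.
Check: h(3) = 4. ✓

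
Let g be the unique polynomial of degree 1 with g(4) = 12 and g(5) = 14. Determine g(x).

Using the Lagrange interpolation formula with nodes 4, 5:
  L_0(x) = (x - 5) / -1
  L_1(x) = (x - 4) / 1
Then g(x) = 12·L_0(x) + 14·L_1(x).
Expanding and collecting terms gives g(x) = 2x + 4.
Check: g(5) = 14. ✓

g(x) = 2x + 4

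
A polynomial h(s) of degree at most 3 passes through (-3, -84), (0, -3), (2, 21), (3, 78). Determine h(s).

h(s) = 3s^3 - 3

Using the Lagrange interpolation formula with nodes -3, 0, 2, 3:
  L_0(s) = s(s - 2)(s - 3) / -90
  L_1(s) = (s + 3)(s - 2)(s - 3) / 18
  L_2(s) = (s + 3)s(s - 3) / -10
  L_3(s) = (s + 3)s(s - 2) / 18
Then h(s) = -84·L_0(s) - 3·L_1(s) + 21·L_2(s) + 78·L_3(s).
Expanding and collecting terms gives h(s) = 3s^3 - 3.
Check: h(3) = 78. ✓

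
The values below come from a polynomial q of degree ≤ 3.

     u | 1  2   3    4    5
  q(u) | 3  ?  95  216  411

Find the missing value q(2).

On equispaced nodes a degree-3 polynomial has vanishing fourth forward difference, so
  q(1) - 4·q(2) + 6·q(3) - 4·q(4) + q(5) = 0.
Substituting the known values and solving for q(2):
  -4·q(2) = -120
  q(2) = 30.

30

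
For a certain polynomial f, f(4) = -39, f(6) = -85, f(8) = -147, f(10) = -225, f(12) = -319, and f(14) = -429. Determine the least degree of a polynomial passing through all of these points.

Forward differences of the values at t = 4, 6, 8, 10, 12, 14:
  f  : -39  -85  -147  -225  -319  -429
  Δ  : -46  -62  -78  -94  -110
  Δ^2: -16  -16  -16  -16
  Δ^3: 0  0  0
  Δ^4: 0  0
  Δ^5: 0
The second differences are constant (-16) and nonzero, while all higher differences vanish, so the minimal degree is 2.

2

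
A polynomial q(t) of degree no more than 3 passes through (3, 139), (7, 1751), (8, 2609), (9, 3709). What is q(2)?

41

Write q(t) = at^3 + bt^2 + ct + d. Substituting each data point gives a linear system:
  27a + 9b + 3c + d = 139
  343a + 49b + 7c + d = 1751
  512a + 64b + 8c + d = 2609
  729a + 81b + 9c + d = 3709
Solving the system yields a = 5, b = 1, c = -2, d = 1.
So q(t) = 5t^3 + t^2 - 2t + 1.
Then q(2) = 41.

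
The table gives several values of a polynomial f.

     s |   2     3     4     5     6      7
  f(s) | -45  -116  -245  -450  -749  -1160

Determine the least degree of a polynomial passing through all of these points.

Forward differences of the values at s = 2, 3, 4, 5, 6, 7:
  f  : -45  -116  -245  -450  -749  -1160
  Δ  : -71  -129  -205  -299  -411
  Δ^2: -58  -76  -94  -112
  Δ^3: -18  -18  -18
  Δ^4: 0  0
  Δ^5: 0
The third differences are constant (-18) and nonzero, while all higher differences vanish, so the minimal degree is 3.

3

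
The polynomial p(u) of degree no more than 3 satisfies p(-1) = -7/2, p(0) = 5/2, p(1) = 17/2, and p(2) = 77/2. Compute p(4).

Forward differences of the values at u = -1, 0, 1, 2:
  p  : -7/2  5/2  17/2  77/2
  Δ  : 6  6  30
  Δ^2: 0  24
  Δ^3: 24
The third differences are constant, confirming degree 3.
Interpolating (Newton forward form) and evaluating at u = 4 gives p(4) = 533/2.

533/2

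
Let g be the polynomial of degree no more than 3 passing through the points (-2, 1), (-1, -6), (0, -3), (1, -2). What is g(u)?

g(u) = -2u^3 - u^2 + 4u - 3

Write g(u) = au^3 + bu^2 + cu + d. Substituting each data point gives a linear system:
  -8a + 4b - 2c + d = 1
  -a + b - c + d = -6
  d = -3
  a + b + c + d = -2
Solving the system yields a = -2, b = -1, c = 4, d = -3.
So g(u) = -2u^3 - u^2 + 4u - 3.
Check: g(1) = -2. ✓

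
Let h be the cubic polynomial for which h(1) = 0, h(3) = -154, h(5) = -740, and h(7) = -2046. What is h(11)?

-7970

Write h(u) = au^3 + bu^2 + cu + d. Substituting each data point gives a linear system:
  a + b + c + d = 0
  27a + 9b + 3c + d = -154
  125a + 25b + 5c + d = -740
  343a + 49b + 7c + d = -2046
Solving the system yields a = -6, b = 0, c = 1, d = 5.
So h(u) = -6u^3 + u + 5.
Then h(11) = -7970.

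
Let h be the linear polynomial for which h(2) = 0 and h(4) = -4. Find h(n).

Write h(n) = an + b. Substituting each data point gives a linear system:
  2a + b = 0
  4a + b = -4
Solving the system yields a = -2, b = 4.
So h(n) = -2n + 4.
Check: h(2) = 0. ✓

h(n) = -2n + 4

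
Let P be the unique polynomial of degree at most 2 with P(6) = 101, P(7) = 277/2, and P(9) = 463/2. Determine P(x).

Write P(x) = ax^2 + bx + c. Substituting each data point gives a linear system:
  36a + 6b + c = 101
  49a + 7b + c = 277/2
  81a + 9b + c = 463/2
Solving the system yields a = 3, b = -3/2, c = 2.
So P(x) = 3x² - (3/2)x + 2.
Check: P(7) = 277/2. ✓

P(x) = 3x^2 - (3/2)x + 2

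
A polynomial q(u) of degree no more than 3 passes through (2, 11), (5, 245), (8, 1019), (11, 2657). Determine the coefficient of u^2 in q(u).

Write q(u) = au^3 + bu^2 + cu + d. Substituting each data point gives a linear system:
  8a + 4b + 2c + d = 11
  125a + 25b + 5c + d = 245
  512a + 64b + 8c + d = 1019
  1331a + 121b + 11c + d = 2657
Solving the system yields a = 2, b = 0, c = 0, d = -5.
So q(u) = 2u^3 - 5.
The coefficient of u^2 is 0.

0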